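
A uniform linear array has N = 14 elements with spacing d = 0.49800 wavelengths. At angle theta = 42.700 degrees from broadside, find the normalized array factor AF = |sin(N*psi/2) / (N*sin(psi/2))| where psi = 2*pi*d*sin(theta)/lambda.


psi = 2*pi*0.49800*sin(42.700 deg) = 2.121979 rad
AF = |sin(14*2.121979/2) / (14*sin(2.121979/2))| = 0.06170

0.06170


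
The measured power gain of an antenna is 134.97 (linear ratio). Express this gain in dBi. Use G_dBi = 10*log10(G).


G_dBi = 10 * log10(134.97) = 21.30 dBi

21.30 dBi


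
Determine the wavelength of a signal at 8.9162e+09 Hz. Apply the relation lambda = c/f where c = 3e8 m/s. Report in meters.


lambda = c / f = 3.0000e+08 / 8.9162e+09 = 0.03365 m

0.03365 m


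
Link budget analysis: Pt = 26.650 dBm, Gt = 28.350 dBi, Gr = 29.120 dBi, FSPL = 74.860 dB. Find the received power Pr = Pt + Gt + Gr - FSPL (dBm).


Pr = 26.650 + 28.350 + 29.120 - 74.860 = 9.26 dBm

9.26 dBm


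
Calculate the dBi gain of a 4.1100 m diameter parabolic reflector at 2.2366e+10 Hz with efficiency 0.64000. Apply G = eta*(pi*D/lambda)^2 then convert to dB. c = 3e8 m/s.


lambda = c / f = 3.0000e+08 / 2.2366e+10 = 0.01341322 m
G_linear = 0.64000 * (pi * 4.1100 / 0.01341322)^2 = 593058.1
G_dBi = 10 * log10(593058.1) = 57.73 dBi

57.73 dBi


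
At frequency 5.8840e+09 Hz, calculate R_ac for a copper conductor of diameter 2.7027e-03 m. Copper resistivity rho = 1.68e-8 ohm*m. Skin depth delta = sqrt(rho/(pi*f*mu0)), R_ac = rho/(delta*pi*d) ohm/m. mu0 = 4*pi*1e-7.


delta = sqrt(1.68e-8 / (pi * 5.8840e+09 * 4*pi*1e-7)) = 8.504297e-07 m
R_ac = 1.68e-8 / (8.504297e-07 * pi * 2.7027e-03) = 2.327 ohm/m

2.327 ohm/m


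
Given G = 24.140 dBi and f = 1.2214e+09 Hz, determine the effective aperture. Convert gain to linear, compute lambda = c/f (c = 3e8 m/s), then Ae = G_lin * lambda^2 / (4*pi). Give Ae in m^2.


lambda = c / f = 3.0000e+08 / 1.2214e+09 = 0.2456198 m
G_linear = 10^(24.140/10) = 259.4179
Ae = G_linear * lambda^2 / (4*pi) = 259.4179 * 0.2456198^2 / (4*pi) = 1.245 m^2

1.245 m^2


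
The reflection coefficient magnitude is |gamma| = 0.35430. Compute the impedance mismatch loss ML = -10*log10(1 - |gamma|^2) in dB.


ML = -10 * log10(1 - 0.35430^2) = -10 * log10(0.87447151) = 0.5825 dB

0.5825 dB


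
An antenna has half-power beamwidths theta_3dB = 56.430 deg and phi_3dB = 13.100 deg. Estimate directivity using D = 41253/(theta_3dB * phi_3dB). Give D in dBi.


D_linear = 41253 / (56.430 * 13.100) = 55.80514
D_dBi = 10 * log10(55.80514) = 17.47 dBi

17.47 dBi


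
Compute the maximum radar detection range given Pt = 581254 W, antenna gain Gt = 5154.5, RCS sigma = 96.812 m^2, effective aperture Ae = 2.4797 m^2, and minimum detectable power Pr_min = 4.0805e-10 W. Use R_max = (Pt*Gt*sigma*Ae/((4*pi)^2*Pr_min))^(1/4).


R^4 = 581254*5154.5*96.812*2.4797 / ((4*pi)^2 * 4.0805e-10) = 1.116215e+19
R_max = 1.116215e+19^0.25 = 57801 m

57801 m


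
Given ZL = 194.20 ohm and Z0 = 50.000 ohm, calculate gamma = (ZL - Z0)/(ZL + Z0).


gamma = (194.20 - 50.000) / (194.20 + 50.000) = 0.5905

0.5905


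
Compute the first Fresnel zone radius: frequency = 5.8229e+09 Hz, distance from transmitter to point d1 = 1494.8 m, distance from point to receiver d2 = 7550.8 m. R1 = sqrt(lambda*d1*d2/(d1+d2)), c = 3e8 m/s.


lambda = c / f = 3.0000e+08 / 5.8229e+09 = 0.05152072 m
R1 = sqrt(0.05152072 * 1494.8 * 7550.8 / (1494.8 + 7550.8)) = 8.018 m

8.018 m


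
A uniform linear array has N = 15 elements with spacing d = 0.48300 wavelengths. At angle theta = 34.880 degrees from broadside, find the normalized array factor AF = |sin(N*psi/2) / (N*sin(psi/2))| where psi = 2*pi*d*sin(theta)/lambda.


psi = 2*pi*0.48300*sin(34.880 deg) = 1.735467 rad
AF = |sin(15*1.735467/2) / (15*sin(1.735467/2))| = 0.03798

0.03798


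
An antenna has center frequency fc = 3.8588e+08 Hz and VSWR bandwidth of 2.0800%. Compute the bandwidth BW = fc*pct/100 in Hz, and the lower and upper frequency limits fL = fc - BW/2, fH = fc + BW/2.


BW = 3.8588e+08 * 2.0800/100 = 8.026304e+06 Hz
fL = 3.8588e+08 - 8.026304e+06/2 = 3.819e+08 Hz
fH = 3.8588e+08 + 8.026304e+06/2 = 3.899e+08 Hz

BW=8.026e+06 Hz, fL=3.819e+08 Hz, fH=3.899e+08 Hz


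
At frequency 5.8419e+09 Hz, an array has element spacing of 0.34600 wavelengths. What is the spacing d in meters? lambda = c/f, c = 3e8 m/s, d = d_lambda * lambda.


lambda = c / f = 3.0000e+08 / 5.8419e+09 = 0.05135316 m
d = 0.34600 * 0.05135316 = 0.01777 m

0.01777 m


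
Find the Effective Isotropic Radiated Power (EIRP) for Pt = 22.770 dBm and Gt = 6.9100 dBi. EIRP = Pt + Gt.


EIRP = Pt + Gt = 22.770 + 6.9100 = 29.68 dBm

29.68 dBm


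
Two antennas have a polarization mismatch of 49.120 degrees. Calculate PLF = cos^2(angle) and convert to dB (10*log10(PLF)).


PLF_linear = cos^2(49.120 deg) = 0.4283401
PLF_dB = 10 * log10(0.4283401) = -3.682 dB

-3.682 dB


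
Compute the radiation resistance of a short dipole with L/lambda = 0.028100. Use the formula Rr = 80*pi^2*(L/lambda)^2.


Rr = 80 * pi^2 * (0.028100)^2 = 80 * 9.869604 * 7.896100e-04 = 0.6235 ohm

0.6235 ohm


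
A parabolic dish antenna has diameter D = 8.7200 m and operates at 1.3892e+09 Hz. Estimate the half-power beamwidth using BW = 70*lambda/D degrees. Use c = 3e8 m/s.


lambda = c / f = 3.0000e+08 / 1.3892e+09 = 0.2159516 m
BW = 70 * 0.2159516 / 8.7200 = 1.734 deg

1.734 deg


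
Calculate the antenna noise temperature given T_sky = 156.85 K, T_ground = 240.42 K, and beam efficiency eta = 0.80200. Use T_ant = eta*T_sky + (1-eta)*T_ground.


T_ant = 0.80200 * 156.85 + (1 - 0.80200) * 240.42 = 173.4 K

173.4 K


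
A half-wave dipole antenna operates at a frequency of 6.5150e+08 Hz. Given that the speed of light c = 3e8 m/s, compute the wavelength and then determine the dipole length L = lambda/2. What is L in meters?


lambda = c / f = 3.0000e+08 / 6.5150e+08 = 0.4604758 m
L = lambda / 2 = 0.4604758 / 2 = 0.2302 m

0.2302 m


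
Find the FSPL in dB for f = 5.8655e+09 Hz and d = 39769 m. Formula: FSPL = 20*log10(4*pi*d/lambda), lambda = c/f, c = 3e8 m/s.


lambda = c / f = 3.0000e+08 / 5.8655e+09 = 0.05114653 m
FSPL = 20 * log10(4*pi*39769/0.05114653) = 139.8 dB

139.8 dB


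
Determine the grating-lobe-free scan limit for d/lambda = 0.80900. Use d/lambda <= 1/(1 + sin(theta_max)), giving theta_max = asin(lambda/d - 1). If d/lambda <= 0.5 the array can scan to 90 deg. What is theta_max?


lambda/d - 1 = 1/0.80900 - 1 = 0.2360939
theta_max = asin(0.2360939) = 13.66 deg

13.66 deg


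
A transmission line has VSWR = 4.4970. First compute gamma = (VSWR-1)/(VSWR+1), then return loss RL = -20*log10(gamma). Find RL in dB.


gamma = (4.4970 - 1) / (4.4970 + 1) = 0.6361652
RL = -20 * log10(0.6361652) = 3.929 dB

3.929 dB


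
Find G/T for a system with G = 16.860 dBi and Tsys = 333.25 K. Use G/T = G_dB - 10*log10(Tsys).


G/T = 16.860 - 10*log10(333.25) = 16.860 - 25.22770 = -8.368 dB/K

-8.368 dB/K


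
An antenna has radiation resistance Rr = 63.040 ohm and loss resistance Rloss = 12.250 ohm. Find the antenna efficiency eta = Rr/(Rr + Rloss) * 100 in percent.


eta = 63.040 / (63.040 + 12.250) * 100 = 83.73%

83.73%


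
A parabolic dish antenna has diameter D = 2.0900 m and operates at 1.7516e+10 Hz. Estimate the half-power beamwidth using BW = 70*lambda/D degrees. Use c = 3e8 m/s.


lambda = c / f = 3.0000e+08 / 1.7516e+10 = 0.01712720 m
BW = 70 * 0.01712720 / 2.0900 = 0.5736 deg

0.5736 deg


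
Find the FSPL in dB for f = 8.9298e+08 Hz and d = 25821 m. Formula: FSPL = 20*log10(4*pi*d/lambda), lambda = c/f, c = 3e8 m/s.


lambda = c / f = 3.0000e+08 / 8.9298e+08 = 0.3359538 m
FSPL = 20 * log10(4*pi*25821/0.3359538) = 119.7 dB

119.7 dB


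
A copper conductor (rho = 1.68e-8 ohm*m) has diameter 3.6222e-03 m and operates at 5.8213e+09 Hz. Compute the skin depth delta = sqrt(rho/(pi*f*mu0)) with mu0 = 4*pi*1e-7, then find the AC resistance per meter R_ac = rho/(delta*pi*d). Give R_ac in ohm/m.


delta = sqrt(1.68e-8 / (pi * 5.8213e+09 * 4*pi*1e-7)) = 8.549974e-07 m
R_ac = 1.68e-8 / (8.549974e-07 * pi * 3.6222e-03) = 1.727 ohm/m

1.727 ohm/m


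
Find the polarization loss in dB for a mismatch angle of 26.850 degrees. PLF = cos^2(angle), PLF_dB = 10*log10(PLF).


PLF_linear = cos^2(26.850 deg) = 0.7960066
PLF_dB = 10 * log10(0.7960066) = -0.9908 dB

-0.9908 dB


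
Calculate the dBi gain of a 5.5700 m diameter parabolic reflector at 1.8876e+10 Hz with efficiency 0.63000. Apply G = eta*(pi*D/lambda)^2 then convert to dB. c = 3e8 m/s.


lambda = c / f = 3.0000e+08 / 1.8876e+10 = 0.01589320 m
G_linear = 0.63000 * (pi * 5.5700 / 0.01589320)^2 = 763709.1
G_dBi = 10 * log10(763709.1) = 58.83 dBi

58.83 dBi


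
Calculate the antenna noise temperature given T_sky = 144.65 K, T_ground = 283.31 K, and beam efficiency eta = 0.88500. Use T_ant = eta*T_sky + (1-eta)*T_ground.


T_ant = 0.88500 * 144.65 + (1 - 0.88500) * 283.31 = 160.6 K

160.6 K


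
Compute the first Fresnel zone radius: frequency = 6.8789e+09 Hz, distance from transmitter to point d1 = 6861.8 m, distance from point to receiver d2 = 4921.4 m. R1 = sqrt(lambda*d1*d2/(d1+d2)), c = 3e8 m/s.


lambda = c / f = 3.0000e+08 / 6.8789e+09 = 0.04361162 m
R1 = sqrt(0.04361162 * 6861.8 * 4921.4 / (6861.8 + 4921.4)) = 11.18 m

11.18 m


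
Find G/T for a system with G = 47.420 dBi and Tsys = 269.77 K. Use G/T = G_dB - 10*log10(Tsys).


G/T = 47.420 - 10*log10(269.77) = 47.420 - 24.30994 = 23.11 dB/K

23.11 dB/K


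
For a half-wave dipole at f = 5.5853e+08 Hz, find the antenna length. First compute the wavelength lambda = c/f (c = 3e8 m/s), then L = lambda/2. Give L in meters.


lambda = c / f = 3.0000e+08 / 5.5853e+08 = 0.5371242 m
L = lambda / 2 = 0.5371242 / 2 = 0.2686 m

0.2686 m


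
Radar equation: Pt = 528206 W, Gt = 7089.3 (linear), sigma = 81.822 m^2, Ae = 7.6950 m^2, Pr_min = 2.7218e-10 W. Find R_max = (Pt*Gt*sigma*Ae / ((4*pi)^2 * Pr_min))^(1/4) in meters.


R^4 = 528206*7089.3*81.822*7.6950 / ((4*pi)^2 * 2.7218e-10) = 5.485415e+19
R_max = 5.485415e+19^0.25 = 86060 m

86060 m


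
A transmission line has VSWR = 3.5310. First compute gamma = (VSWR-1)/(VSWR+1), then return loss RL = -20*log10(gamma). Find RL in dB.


gamma = (3.5310 - 1) / (3.5310 + 1) = 0.5585963
RL = -20 * log10(0.5585963) = 5.058 dB

5.058 dB


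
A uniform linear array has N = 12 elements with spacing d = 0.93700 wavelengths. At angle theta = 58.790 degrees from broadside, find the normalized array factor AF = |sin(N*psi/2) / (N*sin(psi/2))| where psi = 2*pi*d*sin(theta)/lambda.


psi = 2*pi*0.93700*sin(58.790 deg) = 5.035292 rad
AF = |sin(12*5.035292/2) / (12*sin(5.035292/2))| = 0.1332

0.1332


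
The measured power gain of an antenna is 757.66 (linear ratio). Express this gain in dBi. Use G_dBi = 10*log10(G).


G_dBi = 10 * log10(757.66) = 28.79 dBi

28.79 dBi


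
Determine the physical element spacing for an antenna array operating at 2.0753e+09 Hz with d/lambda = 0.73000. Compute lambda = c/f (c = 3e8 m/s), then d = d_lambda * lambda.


lambda = c / f = 3.0000e+08 / 2.0753e+09 = 0.1445574 m
d = 0.73000 * 0.1445574 = 0.1055 m

0.1055 m


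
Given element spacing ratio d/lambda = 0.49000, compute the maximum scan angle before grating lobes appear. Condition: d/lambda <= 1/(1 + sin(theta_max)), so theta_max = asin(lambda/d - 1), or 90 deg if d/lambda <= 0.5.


lambda/d - 1 = 1/0.49000 - 1 = 1.040816 >= 1
d/lambda <= 0.5, so the array can scan to endfire without grating lobes: theta_max = 90 deg

90 deg


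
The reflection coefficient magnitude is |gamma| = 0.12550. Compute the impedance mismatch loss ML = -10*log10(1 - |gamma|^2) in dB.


ML = -10 * log10(1 - 0.12550^2) = -10 * log10(0.98424975) = 0.06895 dB

0.06895 dB


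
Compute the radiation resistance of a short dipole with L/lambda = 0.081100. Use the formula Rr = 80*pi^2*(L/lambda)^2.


Rr = 80 * pi^2 * (0.081100)^2 = 80 * 9.869604 * 6.577210e-03 = 5.193 ohm

5.193 ohm


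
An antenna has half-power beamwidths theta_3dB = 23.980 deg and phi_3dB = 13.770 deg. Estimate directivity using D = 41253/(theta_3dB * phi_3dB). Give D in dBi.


D_linear = 41253 / (23.980 * 13.770) = 124.9316
D_dBi = 10 * log10(124.9316) = 20.97 dBi

20.97 dBi


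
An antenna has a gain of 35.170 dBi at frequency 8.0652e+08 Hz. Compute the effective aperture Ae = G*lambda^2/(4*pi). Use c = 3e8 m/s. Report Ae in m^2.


lambda = c / f = 3.0000e+08 / 8.0652e+08 = 0.3719685 m
G_linear = 10^(35.170/10) = 3288.516
Ae = G_linear * lambda^2 / (4*pi) = 3288.516 * 0.3719685^2 / (4*pi) = 36.21 m^2

36.21 m^2


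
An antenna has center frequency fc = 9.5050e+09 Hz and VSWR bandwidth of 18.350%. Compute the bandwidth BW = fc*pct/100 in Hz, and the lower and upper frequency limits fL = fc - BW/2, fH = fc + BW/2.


BW = 9.5050e+09 * 18.350/100 = 1.744168e+09 Hz
fL = 9.5050e+09 - 1.744168e+09/2 = 8.633e+09 Hz
fH = 9.5050e+09 + 1.744168e+09/2 = 1.038e+10 Hz

BW=1.744e+09 Hz, fL=8.633e+09 Hz, fH=1.038e+10 Hz


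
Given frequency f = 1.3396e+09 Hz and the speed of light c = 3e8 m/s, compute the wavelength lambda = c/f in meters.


lambda = c / f = 3.0000e+08 / 1.3396e+09 = 0.2239 m

0.2239 m


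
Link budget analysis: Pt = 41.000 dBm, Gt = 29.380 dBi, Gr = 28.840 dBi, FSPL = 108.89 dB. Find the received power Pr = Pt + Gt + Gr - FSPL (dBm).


Pr = 41.000 + 29.380 + 28.840 - 108.89 = -9.67 dBm

-9.67 dBm


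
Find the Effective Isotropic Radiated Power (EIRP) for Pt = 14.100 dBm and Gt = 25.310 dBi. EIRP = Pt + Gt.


EIRP = Pt + Gt = 14.100 + 25.310 = 39.41 dBm

39.41 dBm


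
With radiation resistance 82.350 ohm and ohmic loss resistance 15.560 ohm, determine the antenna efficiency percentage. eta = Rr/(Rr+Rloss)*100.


eta = 82.350 / (82.350 + 15.560) * 100 = 84.11%

84.11%


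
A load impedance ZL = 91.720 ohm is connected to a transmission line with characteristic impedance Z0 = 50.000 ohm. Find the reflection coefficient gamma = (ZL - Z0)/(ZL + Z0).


gamma = (91.720 - 50.000) / (91.720 + 50.000) = 0.2944

0.2944


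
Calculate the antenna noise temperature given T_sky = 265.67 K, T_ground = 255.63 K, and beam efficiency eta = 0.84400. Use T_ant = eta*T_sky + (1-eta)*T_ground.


T_ant = 0.84400 * 265.67 + (1 - 0.84400) * 255.63 = 264.1 K

264.1 K


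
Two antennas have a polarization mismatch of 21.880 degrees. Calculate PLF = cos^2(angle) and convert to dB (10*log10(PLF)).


PLF_linear = cos^2(21.880 deg) = 0.8611216
PLF_dB = 10 * log10(0.8611216) = -0.6494 dB

-0.6494 dB


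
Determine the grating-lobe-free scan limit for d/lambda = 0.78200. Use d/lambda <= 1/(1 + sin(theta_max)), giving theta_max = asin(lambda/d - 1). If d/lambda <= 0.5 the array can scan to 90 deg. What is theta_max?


lambda/d - 1 = 1/0.78200 - 1 = 0.2787724
theta_max = asin(0.2787724) = 16.19 deg

16.19 deg


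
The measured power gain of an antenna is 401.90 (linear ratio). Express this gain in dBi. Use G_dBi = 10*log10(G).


G_dBi = 10 * log10(401.90) = 26.04 dBi

26.04 dBi


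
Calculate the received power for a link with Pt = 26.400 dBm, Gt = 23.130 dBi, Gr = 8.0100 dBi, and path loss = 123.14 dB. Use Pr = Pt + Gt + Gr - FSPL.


Pr = 26.400 + 23.130 + 8.0100 - 123.14 = -65.60 dBm

-65.60 dBm


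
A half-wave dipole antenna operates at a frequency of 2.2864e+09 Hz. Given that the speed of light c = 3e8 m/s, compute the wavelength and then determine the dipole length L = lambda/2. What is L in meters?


lambda = c / f = 3.0000e+08 / 2.2864e+09 = 0.1312106 m
L = lambda / 2 = 0.1312106 / 2 = 0.06561 m

0.06561 m


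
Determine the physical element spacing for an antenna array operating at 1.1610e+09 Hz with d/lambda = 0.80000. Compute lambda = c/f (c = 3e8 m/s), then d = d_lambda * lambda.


lambda = c / f = 3.0000e+08 / 1.1610e+09 = 0.2583979 m
d = 0.80000 * 0.2583979 = 0.2067 m

0.2067 m


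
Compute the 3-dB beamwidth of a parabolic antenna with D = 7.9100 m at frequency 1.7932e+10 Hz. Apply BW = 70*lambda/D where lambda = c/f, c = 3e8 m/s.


lambda = c / f = 3.0000e+08 / 1.7932e+10 = 0.01672987 m
BW = 70 * 0.01672987 / 7.9100 = 0.1481 deg

0.1481 deg


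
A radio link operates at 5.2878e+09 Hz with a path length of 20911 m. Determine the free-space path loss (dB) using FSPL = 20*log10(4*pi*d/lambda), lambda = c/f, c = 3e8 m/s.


lambda = c / f = 3.0000e+08 / 5.2878e+09 = 0.05673437 m
FSPL = 20 * log10(4*pi*20911/0.05673437) = 133.3 dB

133.3 dB


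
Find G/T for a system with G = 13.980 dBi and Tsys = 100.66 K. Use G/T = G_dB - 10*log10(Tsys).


G/T = 13.980 - 10*log10(100.66) = 13.980 - 20.02857 = -6.049 dB/K

-6.049 dB/K


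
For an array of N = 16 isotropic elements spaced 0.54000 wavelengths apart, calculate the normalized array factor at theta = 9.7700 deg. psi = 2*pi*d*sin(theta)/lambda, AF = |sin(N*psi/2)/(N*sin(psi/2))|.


psi = 2*pi*0.54000*sin(9.7700 deg) = 0.5757565 rad
AF = |sin(16*0.5757565/2) / (16*sin(0.5757565/2))| = 0.2189

0.2189


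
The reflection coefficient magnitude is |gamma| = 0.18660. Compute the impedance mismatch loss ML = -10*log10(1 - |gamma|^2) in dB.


ML = -10 * log10(1 - 0.18660^2) = -10 * log10(0.96518044) = 0.1539 dB

0.1539 dB


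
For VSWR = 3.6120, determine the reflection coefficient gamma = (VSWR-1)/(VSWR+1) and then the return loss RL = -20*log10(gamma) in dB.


gamma = (3.6120 - 1) / (3.6120 + 1) = 0.5663487
RL = -20 * log10(0.5663487) = 4.938 dB

4.938 dB


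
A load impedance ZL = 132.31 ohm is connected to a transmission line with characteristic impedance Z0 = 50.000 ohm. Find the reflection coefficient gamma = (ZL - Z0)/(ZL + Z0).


gamma = (132.31 - 50.000) / (132.31 + 50.000) = 0.4515

0.4515


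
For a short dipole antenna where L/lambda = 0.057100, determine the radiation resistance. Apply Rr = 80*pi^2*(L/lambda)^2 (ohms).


Rr = 80 * pi^2 * (0.057100)^2 = 80 * 9.869604 * 3.260410e-03 = 2.574 ohm

2.574 ohm


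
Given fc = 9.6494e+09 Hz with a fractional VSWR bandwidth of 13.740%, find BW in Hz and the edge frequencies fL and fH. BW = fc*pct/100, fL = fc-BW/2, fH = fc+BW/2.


BW = 9.6494e+09 * 13.740/100 = 1.325828e+09 Hz
fL = 9.6494e+09 - 1.325828e+09/2 = 8.986e+09 Hz
fH = 9.6494e+09 + 1.325828e+09/2 = 1.031e+10 Hz

BW=1.326e+09 Hz, fL=8.986e+09 Hz, fH=1.031e+10 Hz


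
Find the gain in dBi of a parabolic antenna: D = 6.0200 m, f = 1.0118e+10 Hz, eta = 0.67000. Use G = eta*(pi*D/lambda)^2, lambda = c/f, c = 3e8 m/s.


lambda = c / f = 3.0000e+08 / 1.0118e+10 = 0.02965013 m
G_linear = 0.67000 * (pi * 6.0200 / 0.02965013)^2 = 272592.8
G_dBi = 10 * log10(272592.8) = 54.36 dBi

54.36 dBi


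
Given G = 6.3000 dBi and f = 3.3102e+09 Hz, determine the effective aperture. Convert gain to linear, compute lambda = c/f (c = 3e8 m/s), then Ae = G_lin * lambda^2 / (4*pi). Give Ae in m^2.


lambda = c / f = 3.0000e+08 / 3.3102e+09 = 0.09062897 m
G_linear = 10^(6.3000/10) = 4.265795
Ae = G_linear * lambda^2 / (4*pi) = 4.265795 * 0.09062897^2 / (4*pi) = 2.788e-03 m^2

2.788e-03 m^2


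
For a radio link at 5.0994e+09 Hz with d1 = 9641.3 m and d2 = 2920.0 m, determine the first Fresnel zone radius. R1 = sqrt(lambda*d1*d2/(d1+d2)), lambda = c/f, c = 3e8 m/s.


lambda = c / f = 3.0000e+08 / 5.0994e+09 = 0.05883045 m
R1 = sqrt(0.05883045 * 9641.3 * 2920.0 / (9641.3 + 2920.0)) = 11.48 m

11.48 m


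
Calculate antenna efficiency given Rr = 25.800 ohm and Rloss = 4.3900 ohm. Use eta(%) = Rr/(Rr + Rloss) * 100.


eta = 25.800 / (25.800 + 4.3900) * 100 = 85.46%

85.46%


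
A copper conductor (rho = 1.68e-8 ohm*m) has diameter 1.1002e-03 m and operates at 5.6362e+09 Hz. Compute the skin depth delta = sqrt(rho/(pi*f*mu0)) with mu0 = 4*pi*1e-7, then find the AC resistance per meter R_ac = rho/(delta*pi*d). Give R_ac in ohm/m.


delta = sqrt(1.68e-8 / (pi * 5.6362e+09 * 4*pi*1e-7)) = 8.689236e-07 m
R_ac = 1.68e-8 / (8.689236e-07 * pi * 1.1002e-03) = 5.594 ohm/m

5.594 ohm/m


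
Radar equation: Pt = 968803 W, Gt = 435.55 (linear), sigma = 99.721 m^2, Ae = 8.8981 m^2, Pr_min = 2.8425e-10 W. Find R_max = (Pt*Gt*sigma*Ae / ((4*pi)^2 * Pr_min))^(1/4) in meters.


R^4 = 968803*435.55*99.721*8.8981 / ((4*pi)^2 * 2.8425e-10) = 8.341366e+18
R_max = 8.341366e+18^0.25 = 53741 m

53741 m


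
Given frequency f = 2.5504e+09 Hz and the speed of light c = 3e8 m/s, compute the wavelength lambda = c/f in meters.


lambda = c / f = 3.0000e+08 / 2.5504e+09 = 0.1176 m

0.1176 m


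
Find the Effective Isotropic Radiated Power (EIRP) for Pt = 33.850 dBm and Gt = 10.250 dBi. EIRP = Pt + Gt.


EIRP = Pt + Gt = 33.850 + 10.250 = 44.10 dBm

44.10 dBm


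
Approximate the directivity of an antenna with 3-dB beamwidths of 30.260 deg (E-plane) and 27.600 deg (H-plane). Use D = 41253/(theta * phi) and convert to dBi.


D_linear = 41253 / (30.260 * 27.600) = 49.39438
D_dBi = 10 * log10(49.39438) = 16.94 dBi

16.94 dBi


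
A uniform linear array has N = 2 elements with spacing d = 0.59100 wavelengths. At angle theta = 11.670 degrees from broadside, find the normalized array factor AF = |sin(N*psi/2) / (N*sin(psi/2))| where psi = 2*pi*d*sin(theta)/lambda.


psi = 2*pi*0.59100*sin(11.670 deg) = 0.7511187 rad
AF = |sin(2*0.7511187/2) / (2*sin(0.7511187/2))| = 0.9303

0.9303


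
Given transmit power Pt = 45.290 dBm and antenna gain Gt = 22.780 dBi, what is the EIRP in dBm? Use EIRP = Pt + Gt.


EIRP = Pt + Gt = 45.290 + 22.780 = 68.07 dBm

68.07 dBm


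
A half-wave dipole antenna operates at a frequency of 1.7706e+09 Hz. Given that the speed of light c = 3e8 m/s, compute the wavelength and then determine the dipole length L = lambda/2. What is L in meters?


lambda = c / f = 3.0000e+08 / 1.7706e+09 = 0.1694341 m
L = lambda / 2 = 0.1694341 / 2 = 0.08472 m

0.08472 m


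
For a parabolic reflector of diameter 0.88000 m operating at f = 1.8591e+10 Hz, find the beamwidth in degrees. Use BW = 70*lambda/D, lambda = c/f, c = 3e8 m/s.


lambda = c / f = 3.0000e+08 / 1.8591e+10 = 0.01613684 m
BW = 70 * 0.01613684 / 0.88000 = 1.284 deg

1.284 deg


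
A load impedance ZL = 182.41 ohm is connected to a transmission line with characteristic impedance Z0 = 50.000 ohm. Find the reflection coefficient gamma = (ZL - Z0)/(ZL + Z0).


gamma = (182.41 - 50.000) / (182.41 + 50.000) = 0.5697

0.5697


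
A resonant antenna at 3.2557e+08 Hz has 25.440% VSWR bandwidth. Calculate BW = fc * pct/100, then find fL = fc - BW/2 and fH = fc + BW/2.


BW = 3.2557e+08 * 25.440/100 = 8.282501e+07 Hz
fL = 3.2557e+08 - 8.282501e+07/2 = 2.842e+08 Hz
fH = 3.2557e+08 + 8.282501e+07/2 = 3.670e+08 Hz

BW=8.283e+07 Hz, fL=2.842e+08 Hz, fH=3.670e+08 Hz


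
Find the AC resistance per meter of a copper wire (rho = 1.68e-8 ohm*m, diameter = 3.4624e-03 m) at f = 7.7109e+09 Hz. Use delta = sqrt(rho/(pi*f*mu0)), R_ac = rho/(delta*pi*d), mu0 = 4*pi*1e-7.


delta = sqrt(1.68e-8 / (pi * 7.7109e+09 * 4*pi*1e-7)) = 7.428861e-07 m
R_ac = 1.68e-8 / (7.428861e-07 * pi * 3.4624e-03) = 2.079 ohm/m

2.079 ohm/m


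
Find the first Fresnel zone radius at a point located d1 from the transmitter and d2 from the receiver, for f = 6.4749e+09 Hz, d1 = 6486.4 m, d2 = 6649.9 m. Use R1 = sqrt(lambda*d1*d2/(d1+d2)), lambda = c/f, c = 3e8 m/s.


lambda = c / f = 3.0000e+08 / 6.4749e+09 = 0.04633276 m
R1 = sqrt(0.04633276 * 6486.4 * 6649.9 / (6486.4 + 6649.9)) = 12.33 m

12.33 m


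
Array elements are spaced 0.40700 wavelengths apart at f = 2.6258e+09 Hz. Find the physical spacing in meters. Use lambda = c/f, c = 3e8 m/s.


lambda = c / f = 3.0000e+08 / 2.6258e+09 = 0.1142509 m
d = 0.40700 * 0.1142509 = 0.04650 m

0.04650 m


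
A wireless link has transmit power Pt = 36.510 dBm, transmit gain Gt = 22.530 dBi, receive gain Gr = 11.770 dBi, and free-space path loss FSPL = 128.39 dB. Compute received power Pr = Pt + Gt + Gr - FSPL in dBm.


Pr = 36.510 + 22.530 + 11.770 - 128.39 = -57.58 dBm

-57.58 dBm


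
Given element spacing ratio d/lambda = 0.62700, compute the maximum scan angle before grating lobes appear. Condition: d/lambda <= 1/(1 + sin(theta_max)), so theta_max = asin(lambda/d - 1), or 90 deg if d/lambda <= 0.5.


lambda/d - 1 = 1/0.62700 - 1 = 0.5948963
theta_max = asin(0.5948963) = 36.51 deg

36.51 deg


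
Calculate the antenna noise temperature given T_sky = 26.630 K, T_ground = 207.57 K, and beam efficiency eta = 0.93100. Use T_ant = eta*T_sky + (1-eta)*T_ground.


T_ant = 0.93100 * 26.630 + (1 - 0.93100) * 207.57 = 39.11 K

39.11 K


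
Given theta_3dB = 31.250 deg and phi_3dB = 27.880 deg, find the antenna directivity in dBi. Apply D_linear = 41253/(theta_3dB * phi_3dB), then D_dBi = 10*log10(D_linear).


D_linear = 41253 / (31.250 * 27.880) = 47.34921
D_dBi = 10 * log10(47.34921) = 16.75 dBi

16.75 dBi


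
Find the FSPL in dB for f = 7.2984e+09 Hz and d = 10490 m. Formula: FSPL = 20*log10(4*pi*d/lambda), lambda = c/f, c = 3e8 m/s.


lambda = c / f = 3.0000e+08 / 7.2984e+09 = 0.04110490 m
FSPL = 20 * log10(4*pi*10490/0.04110490) = 130.1 dB

130.1 dB


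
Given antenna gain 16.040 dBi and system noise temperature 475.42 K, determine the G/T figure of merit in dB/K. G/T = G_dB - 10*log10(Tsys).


G/T = 16.040 - 10*log10(475.42) = 16.040 - 26.77077 = -10.73 dB/K

-10.73 dB/K


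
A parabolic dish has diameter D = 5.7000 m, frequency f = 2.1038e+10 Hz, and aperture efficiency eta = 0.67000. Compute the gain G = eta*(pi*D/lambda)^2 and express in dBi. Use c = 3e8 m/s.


lambda = c / f = 3.0000e+08 / 2.1038e+10 = 0.01425991 m
G_linear = 0.67000 * (pi * 5.7000 / 0.01425991)^2 = 1.056552e+06
G_dBi = 10 * log10(1.056552e+06) = 60.24 dBi

60.24 dBi


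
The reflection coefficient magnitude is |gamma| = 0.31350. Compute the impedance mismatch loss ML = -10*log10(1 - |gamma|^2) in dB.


ML = -10 * log10(1 - 0.31350^2) = -10 * log10(0.90171775) = 0.4493 dB

0.4493 dB


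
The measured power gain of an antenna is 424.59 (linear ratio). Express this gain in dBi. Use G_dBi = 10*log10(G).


G_dBi = 10 * log10(424.59) = 26.28 dBi

26.28 dBi


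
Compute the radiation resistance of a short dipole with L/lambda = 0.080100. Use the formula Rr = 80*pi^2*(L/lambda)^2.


Rr = 80 * pi^2 * (0.080100)^2 = 80 * 9.869604 * 6.416010e-03 = 5.066 ohm

5.066 ohm


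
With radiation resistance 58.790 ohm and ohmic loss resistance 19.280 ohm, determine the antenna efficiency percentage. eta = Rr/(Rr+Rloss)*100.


eta = 58.790 / (58.790 + 19.280) * 100 = 75.30%

75.30%


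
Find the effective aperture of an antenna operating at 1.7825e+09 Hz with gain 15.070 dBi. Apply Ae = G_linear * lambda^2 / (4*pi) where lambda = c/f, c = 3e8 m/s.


lambda = c / f = 3.0000e+08 / 1.7825e+09 = 0.1683029 m
G_linear = 10^(15.070/10) = 32.13661
Ae = G_linear * lambda^2 / (4*pi) = 32.13661 * 0.1683029^2 / (4*pi) = 0.07244 m^2

0.07244 m^2


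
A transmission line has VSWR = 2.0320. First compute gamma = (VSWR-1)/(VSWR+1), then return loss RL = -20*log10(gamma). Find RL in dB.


gamma = (2.0320 - 1) / (2.0320 + 1) = 0.3403694
RL = -20 * log10(0.3403694) = 9.361 dB

9.361 dB


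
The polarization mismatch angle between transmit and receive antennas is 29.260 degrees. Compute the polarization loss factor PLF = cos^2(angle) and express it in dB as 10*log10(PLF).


PLF_linear = cos^2(29.260 deg) = 0.7611005
PLF_dB = 10 * log10(0.7611005) = -1.186 dB

-1.186 dB


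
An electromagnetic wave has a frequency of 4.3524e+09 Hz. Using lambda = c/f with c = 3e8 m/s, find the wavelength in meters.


lambda = c / f = 3.0000e+08 / 4.3524e+09 = 0.06893 m

0.06893 m


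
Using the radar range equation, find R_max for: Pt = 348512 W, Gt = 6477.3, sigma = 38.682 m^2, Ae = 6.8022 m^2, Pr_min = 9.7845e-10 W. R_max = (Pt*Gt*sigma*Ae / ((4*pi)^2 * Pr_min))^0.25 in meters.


R^4 = 348512*6477.3*38.682*6.8022 / ((4*pi)^2 * 9.7845e-10) = 3.844251e+18
R_max = 3.844251e+18^0.25 = 44280 m

44280 m


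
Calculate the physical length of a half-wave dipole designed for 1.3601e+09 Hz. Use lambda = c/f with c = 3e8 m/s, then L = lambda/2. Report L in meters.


lambda = c / f = 3.0000e+08 / 1.3601e+09 = 0.2205720 m
L = lambda / 2 = 0.2205720 / 2 = 0.1103 m

0.1103 m


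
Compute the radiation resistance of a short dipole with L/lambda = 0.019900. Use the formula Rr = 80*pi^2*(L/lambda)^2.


Rr = 80 * pi^2 * (0.019900)^2 = 80 * 9.869604 * 3.960100e-04 = 0.3127 ohm

0.3127 ohm


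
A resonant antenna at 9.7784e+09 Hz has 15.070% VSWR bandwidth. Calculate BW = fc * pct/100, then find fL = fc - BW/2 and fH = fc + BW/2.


BW = 9.7784e+09 * 15.070/100 = 1.473605e+09 Hz
fL = 9.7784e+09 - 1.473605e+09/2 = 9.042e+09 Hz
fH = 9.7784e+09 + 1.473605e+09/2 = 1.052e+10 Hz

BW=1.474e+09 Hz, fL=9.042e+09 Hz, fH=1.052e+10 Hz


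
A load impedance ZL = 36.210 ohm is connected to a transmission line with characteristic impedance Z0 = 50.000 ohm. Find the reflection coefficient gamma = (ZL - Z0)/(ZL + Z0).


gamma = (36.210 - 50.000) / (36.210 + 50.000) = -0.1600

-0.1600


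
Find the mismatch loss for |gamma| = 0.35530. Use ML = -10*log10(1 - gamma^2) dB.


ML = -10 * log10(1 - 0.35530^2) = -10 * log10(0.87376191) = 0.5861 dB

0.5861 dB


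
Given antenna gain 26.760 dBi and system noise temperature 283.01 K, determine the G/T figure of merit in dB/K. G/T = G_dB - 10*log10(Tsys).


G/T = 26.760 - 10*log10(283.01) = 26.760 - 24.51802 = 2.242 dB/K

2.242 dB/K


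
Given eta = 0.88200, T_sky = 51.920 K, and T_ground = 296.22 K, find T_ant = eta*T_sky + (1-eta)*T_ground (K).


T_ant = 0.88200 * 51.920 + (1 - 0.88200) * 296.22 = 80.75 K

80.75 K


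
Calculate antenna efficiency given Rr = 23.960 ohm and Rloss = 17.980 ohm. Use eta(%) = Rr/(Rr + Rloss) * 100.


eta = 23.960 / (23.960 + 17.980) * 100 = 57.13%

57.13%


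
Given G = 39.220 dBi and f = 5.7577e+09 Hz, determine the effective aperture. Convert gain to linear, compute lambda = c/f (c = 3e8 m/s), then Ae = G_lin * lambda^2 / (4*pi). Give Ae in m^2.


lambda = c / f = 3.0000e+08 / 5.7577e+09 = 0.05210414 m
G_linear = 10^(39.220/10) = 8356.030
Ae = G_linear * lambda^2 / (4*pi) = 8356.030 * 0.05210414^2 / (4*pi) = 1.805 m^2

1.805 m^2


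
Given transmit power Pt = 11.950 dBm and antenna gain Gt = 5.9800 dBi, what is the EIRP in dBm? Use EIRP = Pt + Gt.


EIRP = Pt + Gt = 11.950 + 5.9800 = 17.93 dBm

17.93 dBm


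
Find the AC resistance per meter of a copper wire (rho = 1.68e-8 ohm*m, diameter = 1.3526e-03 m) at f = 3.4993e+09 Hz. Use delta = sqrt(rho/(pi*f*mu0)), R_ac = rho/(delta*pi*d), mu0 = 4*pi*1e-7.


delta = sqrt(1.68e-8 / (pi * 3.4993e+09 * 4*pi*1e-7)) = 1.102768e-06 m
R_ac = 1.68e-8 / (1.102768e-06 * pi * 1.3526e-03) = 3.585 ohm/m

3.585 ohm/m


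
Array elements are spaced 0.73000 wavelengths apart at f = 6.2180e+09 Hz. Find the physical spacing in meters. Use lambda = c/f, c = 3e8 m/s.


lambda = c / f = 3.0000e+08 / 6.2180e+09 = 0.04824702 m
d = 0.73000 * 0.04824702 = 0.03522 m

0.03522 m


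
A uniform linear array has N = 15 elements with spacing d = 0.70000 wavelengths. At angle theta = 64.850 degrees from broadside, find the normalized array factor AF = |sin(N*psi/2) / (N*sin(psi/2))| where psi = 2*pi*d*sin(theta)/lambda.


psi = 2*pi*0.70000*sin(64.850 deg) = 3.981270 rad
AF = |sin(15*3.981270/2) / (15*sin(3.981270/2))| = 0.07300

0.07300


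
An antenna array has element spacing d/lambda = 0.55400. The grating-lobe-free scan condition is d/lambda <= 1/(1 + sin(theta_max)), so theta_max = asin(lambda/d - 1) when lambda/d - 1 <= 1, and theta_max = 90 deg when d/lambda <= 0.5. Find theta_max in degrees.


lambda/d - 1 = 1/0.55400 - 1 = 0.8050542
theta_max = asin(0.8050542) = 53.62 deg

53.62 deg


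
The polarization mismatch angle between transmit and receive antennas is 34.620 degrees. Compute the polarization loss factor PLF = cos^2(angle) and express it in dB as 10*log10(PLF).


PLF_linear = cos^2(34.620 deg) = 0.6772271
PLF_dB = 10 * log10(0.6772271) = -1.693 dB

-1.693 dB


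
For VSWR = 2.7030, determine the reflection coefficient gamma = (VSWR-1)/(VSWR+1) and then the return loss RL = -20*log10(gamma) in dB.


gamma = (2.7030 - 1) / (2.7030 + 1) = 0.4598974
RL = -20 * log10(0.4598974) = 6.747 dB

6.747 dB


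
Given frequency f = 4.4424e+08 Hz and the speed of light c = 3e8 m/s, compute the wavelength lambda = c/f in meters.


lambda = c / f = 3.0000e+08 / 4.4424e+08 = 0.6753 m

0.6753 m


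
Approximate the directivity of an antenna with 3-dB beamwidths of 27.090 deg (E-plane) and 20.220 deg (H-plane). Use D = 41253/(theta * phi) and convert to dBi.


D_linear = 41253 / (27.090 * 20.220) = 75.31221
D_dBi = 10 * log10(75.31221) = 18.77 dBi

18.77 dBi


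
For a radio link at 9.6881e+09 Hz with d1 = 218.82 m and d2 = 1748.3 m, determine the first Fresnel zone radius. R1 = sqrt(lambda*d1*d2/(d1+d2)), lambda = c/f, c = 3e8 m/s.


lambda = c / f = 3.0000e+08 / 9.6881e+09 = 0.03096582 m
R1 = sqrt(0.03096582 * 218.82 * 1748.3 / (218.82 + 1748.3)) = 2.454 m

2.454 m


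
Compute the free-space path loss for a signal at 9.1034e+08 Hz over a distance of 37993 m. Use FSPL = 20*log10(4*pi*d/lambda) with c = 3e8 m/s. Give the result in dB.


lambda = c / f = 3.0000e+08 / 9.1034e+08 = 0.3295472 m
FSPL = 20 * log10(4*pi*37993/0.3295472) = 123.2 dB

123.2 dB


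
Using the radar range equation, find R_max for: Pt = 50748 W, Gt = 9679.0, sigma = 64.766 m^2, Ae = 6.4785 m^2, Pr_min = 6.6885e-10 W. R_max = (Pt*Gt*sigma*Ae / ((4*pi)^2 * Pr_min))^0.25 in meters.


R^4 = 50748*9679.0*64.766*6.4785 / ((4*pi)^2 * 6.6885e-10) = 1.951293e+18
R_max = 1.951293e+18^0.25 = 37375 m

37375 m


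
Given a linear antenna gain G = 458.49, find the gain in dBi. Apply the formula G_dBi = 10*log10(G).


G_dBi = 10 * log10(458.49) = 26.61 dBi

26.61 dBi


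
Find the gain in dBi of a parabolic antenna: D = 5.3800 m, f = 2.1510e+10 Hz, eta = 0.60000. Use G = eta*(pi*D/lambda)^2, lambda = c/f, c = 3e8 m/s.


lambda = c / f = 3.0000e+08 / 2.1510e+10 = 0.01394700 m
G_linear = 0.60000 * (pi * 5.3800 / 0.01394700)^2 = 881158.3
G_dBi = 10 * log10(881158.3) = 59.45 dBi

59.45 dBi


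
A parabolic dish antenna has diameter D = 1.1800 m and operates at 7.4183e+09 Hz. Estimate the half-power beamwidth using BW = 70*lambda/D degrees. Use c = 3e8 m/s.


lambda = c / f = 3.0000e+08 / 7.4183e+09 = 0.04044053 m
BW = 70 * 0.04044053 / 1.1800 = 2.399 deg

2.399 deg


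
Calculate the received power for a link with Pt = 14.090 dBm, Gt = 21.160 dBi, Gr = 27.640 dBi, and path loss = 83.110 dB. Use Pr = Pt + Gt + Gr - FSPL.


Pr = 14.090 + 21.160 + 27.640 - 83.110 = -20.22 dBm

-20.22 dBm


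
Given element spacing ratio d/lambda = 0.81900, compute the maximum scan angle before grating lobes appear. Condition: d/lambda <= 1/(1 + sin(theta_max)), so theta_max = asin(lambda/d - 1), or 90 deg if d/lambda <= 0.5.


lambda/d - 1 = 1/0.81900 - 1 = 0.2210012
theta_max = asin(0.2210012) = 12.77 deg

12.77 deg


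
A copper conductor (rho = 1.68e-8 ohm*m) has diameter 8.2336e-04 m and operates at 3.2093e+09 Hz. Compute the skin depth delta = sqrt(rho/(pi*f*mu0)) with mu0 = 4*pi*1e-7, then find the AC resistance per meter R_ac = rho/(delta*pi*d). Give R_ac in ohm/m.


delta = sqrt(1.68e-8 / (pi * 3.2093e+09 * 4*pi*1e-7)) = 1.151515e-06 m
R_ac = 1.68e-8 / (1.151515e-06 * pi * 8.2336e-04) = 5.640 ohm/m

5.640 ohm/m


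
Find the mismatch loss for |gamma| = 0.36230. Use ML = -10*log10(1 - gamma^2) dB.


ML = -10 * log10(1 - 0.36230^2) = -10 * log10(0.86873871) = 0.6111 dB

0.6111 dB


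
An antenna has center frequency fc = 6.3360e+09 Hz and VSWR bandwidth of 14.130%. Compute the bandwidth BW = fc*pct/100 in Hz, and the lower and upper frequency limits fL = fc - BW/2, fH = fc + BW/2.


BW = 6.3360e+09 * 14.130/100 = 8.952768e+08 Hz
fL = 6.3360e+09 - 8.952768e+08/2 = 5.888e+09 Hz
fH = 6.3360e+09 + 8.952768e+08/2 = 6.784e+09 Hz

BW=8.953e+08 Hz, fL=5.888e+09 Hz, fH=6.784e+09 Hz


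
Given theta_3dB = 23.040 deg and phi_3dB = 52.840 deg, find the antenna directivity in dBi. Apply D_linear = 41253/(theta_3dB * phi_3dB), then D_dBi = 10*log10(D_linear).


D_linear = 41253 / (23.040 * 52.840) = 33.88522
D_dBi = 10 * log10(33.88522) = 15.30 dBi

15.30 dBi


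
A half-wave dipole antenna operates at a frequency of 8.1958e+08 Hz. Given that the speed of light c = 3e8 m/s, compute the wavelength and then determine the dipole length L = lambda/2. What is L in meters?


lambda = c / f = 3.0000e+08 / 8.1958e+08 = 0.3660411 m
L = lambda / 2 = 0.3660411 / 2 = 0.1830 m

0.1830 m


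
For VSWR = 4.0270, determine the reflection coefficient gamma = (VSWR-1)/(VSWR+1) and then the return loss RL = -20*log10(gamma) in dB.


gamma = (4.0270 - 1) / (4.0270 + 1) = 0.6021484
RL = -20 * log10(0.6021484) = 4.406 dB

4.406 dB


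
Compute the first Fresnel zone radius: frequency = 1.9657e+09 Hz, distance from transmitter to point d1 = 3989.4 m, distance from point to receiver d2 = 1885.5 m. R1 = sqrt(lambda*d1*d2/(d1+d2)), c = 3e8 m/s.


lambda = c / f = 3.0000e+08 / 1.9657e+09 = 0.1526174 m
R1 = sqrt(0.1526174 * 3989.4 * 1885.5 / (3989.4 + 1885.5)) = 13.98 m

13.98 m


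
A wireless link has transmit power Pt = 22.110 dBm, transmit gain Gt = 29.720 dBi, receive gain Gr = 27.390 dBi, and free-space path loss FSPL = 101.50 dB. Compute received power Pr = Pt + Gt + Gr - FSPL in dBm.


Pr = 22.110 + 29.720 + 27.390 - 101.50 = -22.28 dBm

-22.28 dBm


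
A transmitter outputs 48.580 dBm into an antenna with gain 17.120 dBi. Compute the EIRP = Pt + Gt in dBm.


EIRP = Pt + Gt = 48.580 + 17.120 = 65.70 dBm

65.70 dBm


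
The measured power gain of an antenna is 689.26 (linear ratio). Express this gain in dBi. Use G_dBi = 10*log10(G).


G_dBi = 10 * log10(689.26) = 28.38 dBi

28.38 dBi


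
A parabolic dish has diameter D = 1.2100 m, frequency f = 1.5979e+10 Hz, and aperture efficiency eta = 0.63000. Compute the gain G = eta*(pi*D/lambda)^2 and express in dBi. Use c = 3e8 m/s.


lambda = c / f = 3.0000e+08 / 1.5979e+10 = 0.01877464 m
G_linear = 0.63000 * (pi * 1.2100 / 0.01877464)^2 = 25826.63
G_dBi = 10 * log10(25826.63) = 44.12 dBi

44.12 dBi


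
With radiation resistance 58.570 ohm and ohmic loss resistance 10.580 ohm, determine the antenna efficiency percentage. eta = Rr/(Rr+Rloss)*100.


eta = 58.570 / (58.570 + 10.580) * 100 = 84.70%

84.70%


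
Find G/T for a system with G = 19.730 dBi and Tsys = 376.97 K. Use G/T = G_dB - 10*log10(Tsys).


G/T = 19.730 - 10*log10(376.97) = 19.730 - 25.76307 = -6.033 dB/K

-6.033 dB/K


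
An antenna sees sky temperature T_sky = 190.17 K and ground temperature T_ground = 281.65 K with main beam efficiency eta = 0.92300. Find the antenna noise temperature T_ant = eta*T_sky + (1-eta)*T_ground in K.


T_ant = 0.92300 * 190.17 + (1 - 0.92300) * 281.65 = 197.2 K

197.2 K


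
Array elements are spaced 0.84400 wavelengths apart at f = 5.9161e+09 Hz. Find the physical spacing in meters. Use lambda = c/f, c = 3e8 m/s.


lambda = c / f = 3.0000e+08 / 5.9161e+09 = 0.05070908 m
d = 0.84400 * 0.05070908 = 0.04280 m

0.04280 m


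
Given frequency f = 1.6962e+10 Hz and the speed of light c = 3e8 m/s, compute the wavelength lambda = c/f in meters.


lambda = c / f = 3.0000e+08 / 1.6962e+10 = 0.01769 m

0.01769 m


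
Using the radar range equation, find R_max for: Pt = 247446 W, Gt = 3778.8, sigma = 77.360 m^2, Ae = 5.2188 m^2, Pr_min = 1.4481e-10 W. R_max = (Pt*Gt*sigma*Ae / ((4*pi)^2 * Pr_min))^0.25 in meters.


R^4 = 247446*3778.8*77.360*5.2188 / ((4*pi)^2 * 1.4481e-10) = 1.650833e+19
R_max = 1.650833e+19^0.25 = 63742 m

63742 m


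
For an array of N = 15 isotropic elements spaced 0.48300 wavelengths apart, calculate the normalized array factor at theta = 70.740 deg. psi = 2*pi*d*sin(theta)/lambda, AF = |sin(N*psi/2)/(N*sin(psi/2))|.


psi = 2*pi*0.48300*sin(70.740 deg) = 2.864926 rad
AF = |sin(15*2.864926/2) / (15*sin(2.864926/2))| = 0.03252

0.03252
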